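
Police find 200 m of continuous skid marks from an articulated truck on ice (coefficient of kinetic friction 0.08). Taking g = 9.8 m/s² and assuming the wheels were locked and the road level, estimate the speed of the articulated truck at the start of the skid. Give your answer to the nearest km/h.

Deceleration a = μg = 0.08 × 9.8 = 0.784 m/s².
v = √(2a·d) = √(2 × 0.784 × 200) = √313.600 = 17.7088 m/s.
= 17.7088 × 3.6 = 63.752 km/h.

Initial speed ≈ 64 km/h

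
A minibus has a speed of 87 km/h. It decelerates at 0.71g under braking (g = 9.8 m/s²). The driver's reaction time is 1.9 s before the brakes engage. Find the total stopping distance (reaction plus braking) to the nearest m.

87 km/h ÷ 3.6 = 24.1667 m/s.
a = 0.71 × 9.8 = 6.958 m/s².
Reaction distance = v·t_r = 24.1667 × 1.9 = 45.917 m.
Braking distance = v²/(2a) = 24.1667² / (2 × 6.958) = 584.029 / 13.916 = 41.968 m.
Total = 45.917 + 41.968 = 87.885 m.

Total stopping distance ≈ 88 m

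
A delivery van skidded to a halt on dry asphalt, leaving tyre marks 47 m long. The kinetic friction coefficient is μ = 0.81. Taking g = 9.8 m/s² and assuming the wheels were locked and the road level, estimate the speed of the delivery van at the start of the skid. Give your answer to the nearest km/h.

Initial speed ≈ 98 km/h

Deceleration a = μg = 0.81 × 9.8 = 7.938 m/s².
v = √(2a·d) = √(2 × 7.938 × 47) = √746.172 = 27.3161 m/s.
= 27.3161 × 3.6 = 98.338 km/h.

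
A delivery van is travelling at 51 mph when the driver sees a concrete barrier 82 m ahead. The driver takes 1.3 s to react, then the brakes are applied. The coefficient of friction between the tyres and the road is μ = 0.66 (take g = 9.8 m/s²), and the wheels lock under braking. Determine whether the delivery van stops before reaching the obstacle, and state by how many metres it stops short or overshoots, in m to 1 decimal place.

Yes — it stops 12.2 m short of the obstacle

51 mph × 0.44704 = 22.7990 m/s.
a = μg = 0.66 × 9.8 = 6.468 m/s².
Reaction distance = 22.7990 × 1.3 = 29.639 m.
Braking distance = v²/(2a) = 519.794 / 12.936 = 40.182 m.
Total stopping distance = 29.639 + 40.182 = 69.821 m, vs 82 m available — it stops with 82 − 69.821 = 12.179 m to spare.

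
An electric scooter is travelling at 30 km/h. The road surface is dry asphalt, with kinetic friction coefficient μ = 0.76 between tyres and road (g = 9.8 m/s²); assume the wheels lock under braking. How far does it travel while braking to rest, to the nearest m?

30 km/h ÷ 3.6 = 8.3333 m/s.
a = μg = 0.76 × 9.8 = 7.448 m/s².
Braking distance = v²/(2a) = 8.3333² / (2 × 7.448) = 69.444 / 14.896 = 4.662 m.

Braking distance ≈ 5 m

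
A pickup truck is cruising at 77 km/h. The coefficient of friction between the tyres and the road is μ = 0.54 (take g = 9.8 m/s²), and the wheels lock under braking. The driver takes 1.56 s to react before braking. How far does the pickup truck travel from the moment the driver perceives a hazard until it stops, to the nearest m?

77 km/h ÷ 3.6 = 21.3889 m/s.
a = μg = 0.54 × 9.8 = 5.292 m/s².
Reaction distance = v·t_r = 21.3889 × 1.56 = 33.367 m.
Braking distance = v²/(2a) = 21.3889² / (2 × 5.292) = 457.485 / 10.584 = 43.224 m.
Total = 33.367 + 43.224 = 76.591 m.

Total stopping distance ≈ 77 m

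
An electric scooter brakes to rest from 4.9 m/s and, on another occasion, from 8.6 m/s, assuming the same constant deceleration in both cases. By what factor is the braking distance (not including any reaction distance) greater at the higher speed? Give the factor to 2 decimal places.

Braking distance d = v²/(2a), so with a fixed, d ∝ v².
Factor = (8.6/4.9)² = 1.7551² = 3.0804.

Factor ≈ 3.08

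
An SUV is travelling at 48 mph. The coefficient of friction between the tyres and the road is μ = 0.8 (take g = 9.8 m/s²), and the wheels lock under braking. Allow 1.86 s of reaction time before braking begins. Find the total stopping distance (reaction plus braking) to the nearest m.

48 mph × 0.44704 = 21.4579 m/s.
a = μg = 0.8 × 9.8 = 7.840 m/s².
Reaction distance = v·t_r = 21.4579 × 1.86 = 39.912 m.
Braking distance = v²/(2a) = 21.4579² / (2 × 7.840) = 460.441 / 15.680 = 29.365 m.
Total = 39.912 + 29.365 = 69.277 m.

Total stopping distance ≈ 69 m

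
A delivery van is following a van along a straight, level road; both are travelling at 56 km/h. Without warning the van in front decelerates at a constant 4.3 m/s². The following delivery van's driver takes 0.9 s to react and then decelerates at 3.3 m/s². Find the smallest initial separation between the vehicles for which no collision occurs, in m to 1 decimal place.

56 km/h ÷ 3.6 = 15.5556 m/s.
Leader travels v²/(2a_L) = 241.977 / 8.600 = 28.137 m before stopping.
Follower covers v·t_r = 15.5556 × 0.9 = 14.000 m while reacting, then v²/(2a_F) = 241.977 / 6.600 = 36.663 m while braking, for a total of 14.000 + 36.663 = 50.663 m.
Since a_F ≤ a_L and the follower starts braking later, the follower is never slower than the leader, so the closest approach is when both have stopped.
Minimum gap = 50.663 − 28.137 = 22.526 m.

Minimum gap ≈ 22.5 m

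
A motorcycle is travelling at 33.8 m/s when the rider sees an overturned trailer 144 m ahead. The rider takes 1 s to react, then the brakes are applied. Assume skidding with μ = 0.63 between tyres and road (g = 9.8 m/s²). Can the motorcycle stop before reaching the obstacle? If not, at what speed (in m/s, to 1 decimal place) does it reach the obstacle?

Yes — it stops about 17.7 m short of the obstacle, so it never reaches it

a = μg = 0.63 × 9.8 = 6.174 m/s².
Reaction distance = 33.8000 × 1 = 33.800 m.
Braking distance = v²/(2a) = 1142.440 / 12.348 = 92.520 m.
Total stopping distance = 33.800 + 92.520 = 126.320 m, vs 144 m available — it stops with 144 − 126.320 = 17.680 m to spare.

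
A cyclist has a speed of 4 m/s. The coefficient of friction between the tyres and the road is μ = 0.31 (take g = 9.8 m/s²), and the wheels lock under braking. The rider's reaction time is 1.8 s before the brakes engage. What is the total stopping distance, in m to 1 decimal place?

Total stopping distance ≈ 9.8 m

a = μg = 0.31 × 9.8 = 3.038 m/s².
Reaction distance = v·t_r = 4.0000 × 1.8 = 7.200 m.
Braking distance = v²/(2a) = 4.0000² / (2 × 3.038) = 16.000 / 6.076 = 2.633 m.
Total = 7.200 + 2.633 = 9.833 m.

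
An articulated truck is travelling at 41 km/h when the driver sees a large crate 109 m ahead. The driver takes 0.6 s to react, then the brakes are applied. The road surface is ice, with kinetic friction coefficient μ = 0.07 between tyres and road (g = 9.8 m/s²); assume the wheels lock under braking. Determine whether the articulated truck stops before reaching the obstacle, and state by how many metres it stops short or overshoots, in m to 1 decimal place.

41 km/h ÷ 3.6 = 11.3889 m/s.
a = μg = 0.07 × 9.8 = 0.686 m/s².
Reaction distance = 11.3889 × 0.6 = 6.833 m.
Braking distance = v²/(2a) = 129.707 / 1.372 = 94.539 m.
Total stopping distance = 6.833 + 94.539 = 101.372 m, vs 109 m available — it stops with 109 − 101.372 = 7.628 m to spare.

Yes — it stops 7.6 m short of the obstacle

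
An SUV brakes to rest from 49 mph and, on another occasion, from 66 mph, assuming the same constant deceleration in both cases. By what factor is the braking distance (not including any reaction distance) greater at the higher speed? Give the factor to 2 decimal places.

Braking distance d = v²/(2a), so with a fixed, d ∝ v².
Factor = (66/49)² = 1.3469² = 1.8141.

Factor ≈ 1.81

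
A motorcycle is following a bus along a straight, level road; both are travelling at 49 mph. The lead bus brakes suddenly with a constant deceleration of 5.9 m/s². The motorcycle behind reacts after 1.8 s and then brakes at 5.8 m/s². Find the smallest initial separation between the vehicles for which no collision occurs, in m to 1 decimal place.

Minimum gap ≈ 40.1 m

49 mph × 0.44704 = 21.9050 m/s.
Leader travels v²/(2a_L) = 479.829 / 11.800 = 40.663 m before stopping.
Follower covers v·t_r = 21.9050 × 1.8 = 39.429 m while reacting, then v²/(2a_F) = 479.829 / 11.600 = 41.365 m while braking, for a total of 39.429 + 41.365 = 80.794 m.
Since a_F ≤ a_L and the follower starts braking later, the follower is never slower than the leader, so the closest approach is when both have stopped.
Minimum gap = 80.794 − 40.663 = 40.131 m.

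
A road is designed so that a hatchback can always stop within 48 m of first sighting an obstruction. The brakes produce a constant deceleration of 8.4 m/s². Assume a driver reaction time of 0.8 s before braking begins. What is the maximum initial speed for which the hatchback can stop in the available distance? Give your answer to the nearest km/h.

Stopping distance: v·t_r + v²/(2a) = 48 with t_r = 0.8 s and a = 8.400 m/s².
So v² + 13.440 v − 806.40 = 0.
Positive root: v = −a·t_r + √((a·t_r)² + 2a·d) = −6.720 + √(45.158 + 806.40) = 22.4615 m/s.
22.4615 m/s × 3.6 = 80.861 km/h.

Maximum speed ≈ 81 km/h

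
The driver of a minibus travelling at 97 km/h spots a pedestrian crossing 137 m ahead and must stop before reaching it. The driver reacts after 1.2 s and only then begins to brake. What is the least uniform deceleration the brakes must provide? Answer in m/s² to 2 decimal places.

97 km/h ÷ 3.6 = 26.9444 m/s.
Distance covered during reaction = 26.9444 × 1.2 = 32.333 m.
Distance available for braking: 137 − 32.333 = 104.667 m.
v² = 2a·d ⇒ a = v²/(2d) = 26.9444² / (2 × 104.667) = 726.001 / 209.334 = 3.4681 m/s².

Required deceleration ≈ 3.47 m/s²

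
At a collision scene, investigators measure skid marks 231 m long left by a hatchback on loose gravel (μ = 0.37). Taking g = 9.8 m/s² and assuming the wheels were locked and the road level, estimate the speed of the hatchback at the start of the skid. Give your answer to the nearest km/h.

Deceleration a = μg = 0.37 × 9.8 = 3.626 m/s².
v = √(2a·d) = √(2 × 3.626 × 231) = √1675.212 = 40.9294 m/s.
= 40.9294 × 3.6 = 147.346 km/h.

Initial speed ≈ 147 km/h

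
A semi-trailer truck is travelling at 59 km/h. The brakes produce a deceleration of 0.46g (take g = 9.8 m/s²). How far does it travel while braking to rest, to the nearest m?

Braking distance ≈ 30 m

59 km/h ÷ 3.6 = 16.3889 m/s.
a = 0.46 × 9.8 = 4.508 m/s².
Braking distance = v²/(2a) = 16.3889² / (2 × 4.508) = 268.596 / 9.016 = 29.791 m.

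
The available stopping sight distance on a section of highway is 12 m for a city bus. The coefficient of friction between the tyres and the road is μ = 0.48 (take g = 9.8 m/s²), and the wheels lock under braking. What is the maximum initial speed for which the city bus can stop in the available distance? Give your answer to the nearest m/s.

Maximum speed ≈ 11 m/s

a = μg = 0.48 × 9.8 = 4.704 m/s².
v²/(2a) = d ⇒ v = √(2 × 4.704 × 12) = √112.90 = 10.6254 m/s.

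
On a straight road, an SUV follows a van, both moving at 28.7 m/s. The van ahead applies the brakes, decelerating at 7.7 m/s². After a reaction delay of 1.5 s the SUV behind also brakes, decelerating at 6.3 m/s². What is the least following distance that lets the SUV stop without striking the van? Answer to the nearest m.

Minimum gap ≈ 55 m

Leader travels v²/(2a_L) = 823.690 / 15.400 = 53.486 m before stopping.
Follower covers v·t_r = 28.7000 × 1.5 = 43.050 m while reacting, then v²/(2a_F) = 823.690 / 12.600 = 65.372 m while braking, for a total of 43.050 + 65.372 = 108.422 m.
Since a_F ≤ a_L and the follower starts braking later, the follower is never slower than the leader, so the closest approach is when both have stopped.
Minimum gap = 108.422 − 53.486 = 54.936 m.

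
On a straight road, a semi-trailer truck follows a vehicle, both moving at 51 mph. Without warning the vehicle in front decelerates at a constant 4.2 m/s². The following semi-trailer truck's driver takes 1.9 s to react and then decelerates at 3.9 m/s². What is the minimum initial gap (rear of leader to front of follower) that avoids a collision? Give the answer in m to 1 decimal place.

51 mph × 0.44704 = 22.7990 m/s.
Leader travels v²/(2a_L) = 519.794 / 8.400 = 61.880 m before stopping.
Follower covers v·t_r = 22.7990 × 1.9 = 43.318 m while reacting, then v²/(2a_F) = 519.794 / 7.800 = 66.640 m while braking, for a total of 43.318 + 66.640 = 109.958 m.
Since a_F ≤ a_L and the follower starts braking later, the follower is never slower than the leader, so the closest approach is when both have stopped.
Minimum gap = 109.958 − 61.880 = 48.078 m.

Minimum gap ≈ 48.1 m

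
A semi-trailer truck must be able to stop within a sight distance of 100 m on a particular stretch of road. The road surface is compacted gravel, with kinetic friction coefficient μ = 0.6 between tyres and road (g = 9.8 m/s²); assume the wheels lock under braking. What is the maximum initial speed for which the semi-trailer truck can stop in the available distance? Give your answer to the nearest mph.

a = μg = 0.6 × 9.8 = 5.880 m/s².
v²/(2a) = d ⇒ v = √(2 × 5.880 × 100) = √1176.00 = 34.2929 m/s.
34.2929 m/s ÷ 0.44704 = 76.711 mph.

Maximum speed ≈ 77 mph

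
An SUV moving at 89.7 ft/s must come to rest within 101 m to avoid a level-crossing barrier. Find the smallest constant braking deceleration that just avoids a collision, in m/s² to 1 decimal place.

Required deceleration ≈ 3.7 m/s²

89.7 ft/s × 0.3048 = 27.3406 m/s.
v² = 2a·d ⇒ a = v²/(2d) = 27.3406² / (2 × 101.000) = 747.508 / 202.000 = 3.7005 m/s².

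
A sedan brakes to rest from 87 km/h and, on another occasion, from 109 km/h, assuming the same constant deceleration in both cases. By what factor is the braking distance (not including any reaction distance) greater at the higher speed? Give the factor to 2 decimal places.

Braking distance d = v²/(2a), so with a fixed, d ∝ v².
Factor = (109/87)² = 1.2529² = 1.5698.

Factor ≈ 1.57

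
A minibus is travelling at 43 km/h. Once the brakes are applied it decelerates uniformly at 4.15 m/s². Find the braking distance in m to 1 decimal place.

Braking distance ≈ 17.2 m

43 km/h ÷ 3.6 = 11.9444 m/s.
Braking distance = v²/(2a) = 11.9444² / (2 × 4.150) = 142.669 / 8.300 = 17.189 m.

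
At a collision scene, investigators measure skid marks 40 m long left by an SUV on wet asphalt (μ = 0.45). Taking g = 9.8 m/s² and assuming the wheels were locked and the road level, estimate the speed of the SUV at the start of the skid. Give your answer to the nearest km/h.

Initial speed ≈ 68 km/h

Deceleration a = μg = 0.45 × 9.8 = 4.410 m/s².
v = √(2a·d) = √(2 × 4.410 × 40) = √352.800 = 18.7830 m/s.
= 18.7830 × 3.6 = 67.619 km/h.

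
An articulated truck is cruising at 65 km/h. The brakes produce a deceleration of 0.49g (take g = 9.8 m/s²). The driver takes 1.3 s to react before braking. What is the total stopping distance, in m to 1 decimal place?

Total stopping distance ≈ 57.4 m

65 km/h ÷ 3.6 = 18.0556 m/s.
a = 0.49 × 9.8 = 4.802 m/s².
Reaction distance = v·t_r = 18.0556 × 1.3 = 23.472 m.
Braking distance = v²/(2a) = 18.0556² / (2 × 4.802) = 326.005 / 9.604 = 33.945 m.
Total = 23.472 + 33.945 = 57.417 m.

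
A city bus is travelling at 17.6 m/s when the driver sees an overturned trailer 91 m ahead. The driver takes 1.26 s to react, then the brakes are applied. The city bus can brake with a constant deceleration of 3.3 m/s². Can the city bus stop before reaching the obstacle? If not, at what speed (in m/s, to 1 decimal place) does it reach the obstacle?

Reaction distance = 17.6000 × 1.26 = 22.176 m.
Braking distance = v²/(2a) = 309.760 / 6.600 = 46.933 m.
Total stopping distance = 22.176 + 46.933 = 69.109 m, vs 91 m available — it stops with 91 − 69.109 = 21.891 m to spare.

Yes — it stops about 21.9 m short of the obstacle, so it never reaches it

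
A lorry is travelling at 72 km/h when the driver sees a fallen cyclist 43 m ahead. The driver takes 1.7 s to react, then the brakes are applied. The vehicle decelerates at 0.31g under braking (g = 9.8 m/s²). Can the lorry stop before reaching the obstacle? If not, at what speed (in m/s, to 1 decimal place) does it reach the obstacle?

No — it strikes the obstacle at 18.6 m/s

72 km/h ÷ 3.6 = 20.0000 m/s.
a = 0.31 × 9.8 = 3.038 m/s².
Reaction distance = 20.0000 × 1.7 = 34.000 m.
Braking distance needed to stop: v²/(2a) = 400.000 / 6.076 = 65.833 m, so total needed = 34.000 + 65.833 = 99.833 m > 43 m — it cannot stop.
Distance remaining when braking begins: 43 − 34.000 = 9.000 m.
v² = v₀² − 2a·d = 400.000 − 2 × 3.038 × 9.000 = 345.316 m²/s².
v = √345.316 = 18.583 m/s.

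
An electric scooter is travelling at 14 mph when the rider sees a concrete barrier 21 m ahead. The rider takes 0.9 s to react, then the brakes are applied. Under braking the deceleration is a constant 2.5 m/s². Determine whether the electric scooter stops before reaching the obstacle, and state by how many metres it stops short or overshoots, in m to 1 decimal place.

14 mph × 0.44704 = 6.2586 m/s.
Reaction distance = 6.2586 × 0.9 = 5.633 m.
Braking distance = v²/(2a) = 39.170 / 5.000 = 7.834 m.
Total stopping distance = 5.633 + 7.834 = 13.467 m, vs 21 m available — it stops with 21 − 13.467 = 7.533 m to spare.

Yes — it stops 7.5 m short of the obstacle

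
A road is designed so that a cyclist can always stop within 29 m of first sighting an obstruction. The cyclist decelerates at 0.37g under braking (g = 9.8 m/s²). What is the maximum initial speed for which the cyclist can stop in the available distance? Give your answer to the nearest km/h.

a = 0.37 × 9.8 = 3.626 m/s².
v²/(2a) = d ⇒ v = √(2 × 3.626 × 29) = √210.31 = 14.5021 m/s.
14.5021 m/s × 3.6 = 52.208 km/h.

Maximum speed ≈ 52 km/h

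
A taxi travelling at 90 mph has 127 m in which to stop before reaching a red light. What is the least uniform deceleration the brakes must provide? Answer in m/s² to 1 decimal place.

Required deceleration ≈ 6.4 m/s²

90 mph × 0.44704 = 40.2336 m/s.
v² = 2a·d ⇒ a = v²/(2d) = 40.2336² / (2 × 127.000) = 1618.743 / 254.000 = 6.3730 m/s².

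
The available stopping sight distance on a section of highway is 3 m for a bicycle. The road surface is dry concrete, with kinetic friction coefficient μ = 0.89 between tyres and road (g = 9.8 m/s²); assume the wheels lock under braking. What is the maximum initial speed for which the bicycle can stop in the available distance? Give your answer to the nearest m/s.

Maximum speed ≈ 7 m/s

a = μg = 0.89 × 9.8 = 8.722 m/s².
v²/(2a) = d ⇒ v = √(2 × 8.722 × 3) = √52.33 = 7.2339 m/s.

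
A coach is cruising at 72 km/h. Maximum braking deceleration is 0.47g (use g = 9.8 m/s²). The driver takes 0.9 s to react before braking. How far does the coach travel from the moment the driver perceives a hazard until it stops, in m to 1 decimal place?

72 km/h ÷ 3.6 = 20.0000 m/s.
a = 0.47 × 9.8 = 4.606 m/s².
Reaction distance = v·t_r = 20.0000 × 0.9 = 18.000 m.
Braking distance = v²/(2a) = 20.0000² / (2 × 4.606) = 400.000 / 9.212 = 43.422 m.
Total = 18.000 + 43.422 = 61.422 m.

Total stopping distance ≈ 61.4 m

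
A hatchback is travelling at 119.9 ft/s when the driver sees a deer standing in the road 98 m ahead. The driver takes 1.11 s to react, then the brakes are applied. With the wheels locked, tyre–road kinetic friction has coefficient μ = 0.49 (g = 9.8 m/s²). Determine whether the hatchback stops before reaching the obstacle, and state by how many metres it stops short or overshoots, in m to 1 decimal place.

No — it overshoots by 81.6 m

119.9 ft/s × 0.3048 = 36.5455 m/s.
a = μg = 0.49 × 9.8 = 4.802 m/s².
Reaction distance = 36.5455 × 1.11 = 40.566 m.
Braking distance = v²/(2a) = 1335.574 / 9.604 = 139.064 m.
Total stopping distance = 40.566 + 139.064 = 179.630 m, vs 98 m available — it cannot stop in time and overshoots by 179.630 − 98 = 81.630 m.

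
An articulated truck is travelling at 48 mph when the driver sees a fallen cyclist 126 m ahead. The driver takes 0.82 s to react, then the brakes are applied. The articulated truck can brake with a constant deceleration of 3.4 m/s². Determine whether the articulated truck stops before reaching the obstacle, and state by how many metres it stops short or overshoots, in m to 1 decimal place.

Yes — it stops 40.7 m short of the obstacle

48 mph × 0.44704 = 21.4579 m/s.
Reaction distance = 21.4579 × 0.82 = 17.595 m.
Braking distance = v²/(2a) = 460.441 / 6.800 = 67.712 m.
Total stopping distance = 17.595 + 67.712 = 85.307 m, vs 126 m available — it stops with 126 − 85.307 = 40.693 m to spare.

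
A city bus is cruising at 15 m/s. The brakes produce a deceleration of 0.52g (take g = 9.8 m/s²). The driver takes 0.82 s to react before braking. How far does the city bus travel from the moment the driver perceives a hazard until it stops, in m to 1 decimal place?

a = 0.52 × 9.8 = 5.096 m/s².
Reaction distance = v·t_r = 15.0000 × 0.82 = 12.300 m.
Braking distance = v²/(2a) = 15.0000² / (2 × 5.096) = 225.000 / 10.192 = 22.076 m.
Total = 12.300 + 22.076 = 34.376 m.

Total stopping distance ≈ 34.4 m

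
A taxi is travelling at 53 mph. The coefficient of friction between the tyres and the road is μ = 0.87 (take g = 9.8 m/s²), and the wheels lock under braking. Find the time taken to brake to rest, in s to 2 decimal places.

Braking time ≈ 2.78 s

53 mph × 0.44704 = 23.6931 m/s.
a = μg = 0.87 × 9.8 = 8.526 m/s².
Braking time = v/a = 23.6931 / 8.526 = 2.779 s.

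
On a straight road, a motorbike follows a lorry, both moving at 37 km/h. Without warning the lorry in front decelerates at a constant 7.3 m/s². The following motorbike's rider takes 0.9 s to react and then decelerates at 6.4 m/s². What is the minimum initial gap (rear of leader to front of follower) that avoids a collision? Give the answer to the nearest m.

37 km/h ÷ 3.6 = 10.2778 m/s.
Leader travels v²/(2a_L) = 105.633 / 14.600 = 7.235 m before stopping.
Follower covers v·t_r = 10.2778 × 0.9 = 9.250 m while reacting, then v²/(2a_F) = 105.633 / 12.800 = 8.253 m while braking, for a total of 9.250 + 8.253 = 17.503 m.
Since a_F ≤ a_L and the follower starts braking later, the follower is never slower than the leader, so the closest approach is when both have stopped.
Minimum gap = 17.503 − 7.235 = 10.268 m.

Minimum gap ≈ 10 m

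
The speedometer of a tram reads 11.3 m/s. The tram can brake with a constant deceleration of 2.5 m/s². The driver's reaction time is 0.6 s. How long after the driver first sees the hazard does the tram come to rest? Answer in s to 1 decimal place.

Total time ≈ 5.1 s

Braking time = v/a = 11.3000 / 2.500 = 4.520 s.
Total = 0.6 + 4.520 = 5.120 s.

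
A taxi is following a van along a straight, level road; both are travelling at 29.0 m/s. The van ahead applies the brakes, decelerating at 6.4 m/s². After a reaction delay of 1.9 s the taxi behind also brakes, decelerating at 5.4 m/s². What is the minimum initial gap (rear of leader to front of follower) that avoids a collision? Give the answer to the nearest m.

Leader travels v²/(2a_L) = 841.000 / 12.800 = 65.703 m before stopping.
Follower covers v·t_r = 29.0000 × 1.9 = 55.100 m while reacting, then v²/(2a_F) = 841.000 / 10.800 = 77.870 m while braking, for a total of 55.100 + 77.870 = 132.970 m.
Since a_F ≤ a_L and the follower starts braking later, the follower is never slower than the leader, so the closest approach is when both have stopped.
Minimum gap = 132.970 − 65.703 = 67.267 m.

Minimum gap ≈ 67 m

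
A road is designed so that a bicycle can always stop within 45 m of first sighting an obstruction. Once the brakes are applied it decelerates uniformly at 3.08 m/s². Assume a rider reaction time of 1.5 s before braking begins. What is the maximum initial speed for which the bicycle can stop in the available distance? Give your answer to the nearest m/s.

Stopping distance: v·t_r + v²/(2a) = 45 with t_r = 1.5 s and a = 3.080 m/s².
So v² + 9.240 v − 277.20 = 0.
Positive root: v = −a·t_r + √((a·t_r)² + 2a·d) = −4.620 + √(21.344 + 277.20) = 12.6584 m/s.

Maximum speed ≈ 13 m/s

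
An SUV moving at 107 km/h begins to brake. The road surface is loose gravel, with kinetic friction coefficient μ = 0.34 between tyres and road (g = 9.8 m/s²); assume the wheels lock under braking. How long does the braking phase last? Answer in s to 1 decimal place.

107 km/h ÷ 3.6 = 29.7222 m/s.
a = μg = 0.34 × 9.8 = 3.332 m/s².
Braking time = v/a = 29.7222 / 3.332 = 8.920 s.

Braking time ≈ 8.9 s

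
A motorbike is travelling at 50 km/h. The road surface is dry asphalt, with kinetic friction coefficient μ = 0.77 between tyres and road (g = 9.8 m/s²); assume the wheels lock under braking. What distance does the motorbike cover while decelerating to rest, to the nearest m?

Braking distance ≈ 13 m

50 km/h ÷ 3.6 = 13.8889 m/s.
a = μg = 0.77 × 9.8 = 7.546 m/s².
Braking distance = v²/(2a) = 13.8889² / (2 × 7.546) = 192.902 / 15.092 = 12.782 m.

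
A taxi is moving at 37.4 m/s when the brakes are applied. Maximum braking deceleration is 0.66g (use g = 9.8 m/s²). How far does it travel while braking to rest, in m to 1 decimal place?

Braking distance ≈ 108.1 m

a = 0.66 × 9.8 = 6.468 m/s².
Braking distance = v²/(2a) = 37.4000² / (2 × 6.468) = 1398.760 / 12.936 = 108.129 m.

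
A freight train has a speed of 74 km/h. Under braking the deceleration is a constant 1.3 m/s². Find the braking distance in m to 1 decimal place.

Braking distance ≈ 162.5 m

74 km/h ÷ 3.6 = 20.5556 m/s.
Braking distance = v²/(2a) = 20.5556² / (2 × 1.300) = 422.533 / 2.600 = 162.513 m.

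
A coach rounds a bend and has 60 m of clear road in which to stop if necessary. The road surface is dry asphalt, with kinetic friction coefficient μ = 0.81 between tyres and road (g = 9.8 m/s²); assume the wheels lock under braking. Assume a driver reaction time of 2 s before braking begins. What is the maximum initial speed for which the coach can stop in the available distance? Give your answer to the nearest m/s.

a = μg = 0.81 × 9.8 = 7.938 m/s².
Stopping distance: v·t_r + v²/(2a) = 60 with t_r = 2 s and a = 7.938 m/s².
So v² + 31.752 v − 952.56 = 0.
Positive root: v = −a·t_r + √((a·t_r)² + 2a·d) = −15.876 + √(252.047 + 952.56) = 18.8314 m/s.

Maximum speed ≈ 19 m/s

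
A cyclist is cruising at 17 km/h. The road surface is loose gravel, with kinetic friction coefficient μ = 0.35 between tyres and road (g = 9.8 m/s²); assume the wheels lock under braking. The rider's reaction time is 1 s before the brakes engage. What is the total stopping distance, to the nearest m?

17 km/h ÷ 3.6 = 4.7222 m/s.
a = μg = 0.35 × 9.8 = 3.430 m/s².
Reaction distance = v·t_r = 4.7222 × 1 = 4.722 m.
Braking distance = v²/(2a) = 4.7222² / (2 × 3.430) = 22.299 / 6.860 = 3.251 m.
Total = 4.722 + 3.251 = 7.973 m.

Total stopping distance ≈ 8 m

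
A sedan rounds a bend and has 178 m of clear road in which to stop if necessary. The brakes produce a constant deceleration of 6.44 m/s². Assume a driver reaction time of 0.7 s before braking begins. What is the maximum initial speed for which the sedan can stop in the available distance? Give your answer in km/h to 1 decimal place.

Maximum speed ≈ 156.9 km/h

Stopping distance: v·t_r + v²/(2a) = 178 with t_r = 0.7 s and a = 6.440 m/s².
So v² + 9.016 v − 2292.64 = 0.
Positive root: v = −a·t_r + √((a·t_r)² + 2a·d) = −4.508 + √(20.322 + 2292.64) = 43.5853 m/s.
43.5853 m/s × 3.6 = 156.907 km/h.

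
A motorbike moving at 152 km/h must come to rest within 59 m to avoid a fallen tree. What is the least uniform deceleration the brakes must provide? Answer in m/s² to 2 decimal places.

Required deceleration ≈ 15.11 m/s²

152 km/h ÷ 3.6 = 42.2222 m/s.
v² = 2a·d ⇒ a = v²/(2d) = 42.2222² / (2 × 59.000) = 1782.714 / 118.000 = 15.1077 m/s².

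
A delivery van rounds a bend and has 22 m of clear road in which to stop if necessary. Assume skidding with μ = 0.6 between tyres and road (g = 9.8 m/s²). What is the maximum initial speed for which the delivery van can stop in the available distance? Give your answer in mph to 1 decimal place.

a = μg = 0.6 × 9.8 = 5.880 m/s².
v²/(2a) = d ⇒ v = √(2 × 5.880 × 22) = √258.72 = 16.0848 m/s.
16.0848 m/s ÷ 0.44704 = 35.981 mph.

Maximum speed ≈ 36.0 mph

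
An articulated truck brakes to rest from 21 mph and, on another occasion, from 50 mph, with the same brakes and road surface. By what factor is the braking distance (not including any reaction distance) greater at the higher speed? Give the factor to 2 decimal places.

Braking distance d = v²/(2a), so with a fixed, d ∝ v².
Factor = (50/21)² = 2.3810² = 5.6692.

Factor ≈ 5.67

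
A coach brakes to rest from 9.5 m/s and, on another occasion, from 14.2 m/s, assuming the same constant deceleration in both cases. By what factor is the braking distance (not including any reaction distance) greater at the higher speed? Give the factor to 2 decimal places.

Braking distance d = v²/(2a), so with a fixed, d ∝ v².
Factor = (14.2/9.5)² = 1.4947² = 2.2341.

Factor ≈ 2.23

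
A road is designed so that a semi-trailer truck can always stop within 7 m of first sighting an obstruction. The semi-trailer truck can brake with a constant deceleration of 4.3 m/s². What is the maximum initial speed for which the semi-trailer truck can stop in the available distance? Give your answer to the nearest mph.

v²/(2a) = d ⇒ v = √(2 × 4.300 × 7) = √60.20 = 7.7589 m/s.
7.7589 m/s ÷ 0.44704 = 17.356 mph.

Maximum speed ≈ 17 mph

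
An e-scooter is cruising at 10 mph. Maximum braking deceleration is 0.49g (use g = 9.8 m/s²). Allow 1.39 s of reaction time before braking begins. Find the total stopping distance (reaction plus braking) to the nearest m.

10 mph × 0.44704 = 4.4704 m/s.
a = 0.49 × 9.8 = 4.802 m/s².
Reaction distance = v·t_r = 4.4704 × 1.39 = 6.214 m.
Braking distance = v²/(2a) = 4.4704² / (2 × 4.802) = 19.984 / 9.604 = 2.081 m.
Total = 6.214 + 2.081 = 8.295 m.

Total stopping distance ≈ 8 m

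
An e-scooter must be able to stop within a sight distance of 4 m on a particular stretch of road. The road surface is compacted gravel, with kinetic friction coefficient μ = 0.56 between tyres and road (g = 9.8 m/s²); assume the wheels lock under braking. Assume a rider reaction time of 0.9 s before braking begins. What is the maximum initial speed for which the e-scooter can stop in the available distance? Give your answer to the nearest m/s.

Maximum speed ≈ 3 m/s

a = μg = 0.56 × 9.8 = 5.488 m/s².
Stopping distance: v·t_r + v²/(2a) = 4 with t_r = 0.9 s and a = 5.488 m/s².
So v² + 9.878 v − 43.90 = 0.
Positive root: v = −a·t_r + √((a·t_r)² + 2a·d) = −4.939 + √(24.394 + 43.90) = 3.3250 m/s.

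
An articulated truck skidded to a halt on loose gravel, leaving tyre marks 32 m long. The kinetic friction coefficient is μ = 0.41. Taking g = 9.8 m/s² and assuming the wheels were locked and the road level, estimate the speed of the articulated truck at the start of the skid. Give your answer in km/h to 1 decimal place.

Deceleration a = μg = 0.41 × 9.8 = 4.018 m/s².
v = √(2a·d) = √(2 × 4.018 × 32) = √257.152 = 16.0360 m/s.
= 16.0360 × 3.6 = 57.730 km/h.

Initial speed ≈ 57.7 km/h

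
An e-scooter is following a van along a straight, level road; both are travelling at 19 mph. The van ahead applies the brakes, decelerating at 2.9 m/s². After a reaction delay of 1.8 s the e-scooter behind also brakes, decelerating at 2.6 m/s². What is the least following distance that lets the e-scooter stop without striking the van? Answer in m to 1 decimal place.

Minimum gap ≈ 16.7 m

19 mph × 0.44704 = 8.4938 m/s.
Leader travels v²/(2a_L) = 72.145 / 5.800 = 12.439 m before stopping.
Follower covers v·t_r = 8.4938 × 1.8 = 15.289 m while reacting, then v²/(2a_F) = 72.145 / 5.200 = 13.874 m while braking, for a total of 15.289 + 13.874 = 29.163 m.
Since a_F ≤ a_L and the follower starts braking later, the follower is never slower than the leader, so the closest approach is when both have stopped.
Minimum gap = 29.163 − 12.439 = 16.724 m.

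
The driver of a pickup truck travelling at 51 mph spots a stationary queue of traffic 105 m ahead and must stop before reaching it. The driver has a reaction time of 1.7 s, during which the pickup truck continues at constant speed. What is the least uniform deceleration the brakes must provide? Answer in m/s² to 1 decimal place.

51 mph × 0.44704 = 22.7990 m/s.
Distance covered during reaction = 22.7990 × 1.7 = 38.758 m.
Distance available for braking: 105 − 38.758 = 66.242 m.
v² = 2a·d ⇒ a = v²/(2d) = 22.7990² / (2 × 66.242) = 519.794 / 132.484 = 3.9234 m/s².

Required deceleration ≈ 3.9 m/s²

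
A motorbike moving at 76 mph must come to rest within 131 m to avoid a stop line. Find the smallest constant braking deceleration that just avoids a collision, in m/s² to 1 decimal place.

Required deceleration ≈ 4.4 m/s²

76 mph × 0.44704 = 33.9750 m/s.
v² = 2a·d ⇒ a = v²/(2d) = 33.9750² / (2 × 131.000) = 1154.301 / 262.000 = 4.4057 m/s².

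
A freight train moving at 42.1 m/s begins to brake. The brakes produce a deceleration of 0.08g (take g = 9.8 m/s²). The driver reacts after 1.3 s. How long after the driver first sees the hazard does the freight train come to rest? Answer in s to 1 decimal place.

a = 0.08 × 9.8 = 0.784 m/s².
Braking time = v/a = 42.1000 / 0.784 = 53.699 s.
Total = 1.3 + 53.699 = 54.999 s.

Total time ≈ 55.0 s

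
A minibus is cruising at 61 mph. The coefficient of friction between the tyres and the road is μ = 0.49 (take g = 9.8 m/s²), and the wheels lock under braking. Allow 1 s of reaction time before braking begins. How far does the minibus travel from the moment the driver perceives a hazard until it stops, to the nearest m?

Total stopping distance ≈ 105 m

61 mph × 0.44704 = 27.2694 m/s.
a = μg = 0.49 × 9.8 = 4.802 m/s².
Reaction distance = v·t_r = 27.2694 × 1 = 27.269 m.
Braking distance = v²/(2a) = 27.2694² / (2 × 4.802) = 743.620 / 9.604 = 77.428 m.
Total = 27.269 + 77.428 = 104.697 m.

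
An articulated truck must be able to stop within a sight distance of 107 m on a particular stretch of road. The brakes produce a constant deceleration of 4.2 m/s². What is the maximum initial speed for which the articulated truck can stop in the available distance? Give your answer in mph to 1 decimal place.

Maximum speed ≈ 67.1 mph

v²/(2a) = d ⇒ v = √(2 × 4.200 × 107) = √898.80 = 29.9800 m/s.
29.9800 m/s ÷ 0.44704 = 67.063 mph.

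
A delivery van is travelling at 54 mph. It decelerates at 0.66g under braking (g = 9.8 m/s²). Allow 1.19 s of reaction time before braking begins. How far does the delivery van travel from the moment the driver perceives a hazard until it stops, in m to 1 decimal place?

54 mph × 0.44704 = 24.1402 m/s.
a = 0.66 × 9.8 = 6.468 m/s².
Reaction distance = v·t_r = 24.1402 × 1.19 = 28.727 m.
Braking distance = v²/(2a) = 24.1402² / (2 × 6.468) = 582.749 / 12.936 = 45.049 m.
Total = 28.727 + 45.049 = 73.776 m.

Total stopping distance ≈ 73.8 m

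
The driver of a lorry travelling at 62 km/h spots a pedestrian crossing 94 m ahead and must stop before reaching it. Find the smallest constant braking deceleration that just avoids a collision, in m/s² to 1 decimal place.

Required deceleration ≈ 1.6 m/s²

62 km/h ÷ 3.6 = 17.2222 m/s.
v² = 2a·d ⇒ a = v²/(2d) = 17.2222² / (2 × 94.000) = 296.604 / 188.000 = 1.5777 m/s².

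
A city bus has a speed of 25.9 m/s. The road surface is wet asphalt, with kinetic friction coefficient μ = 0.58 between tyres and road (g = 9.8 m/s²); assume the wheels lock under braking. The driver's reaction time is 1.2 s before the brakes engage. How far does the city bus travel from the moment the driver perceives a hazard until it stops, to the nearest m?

Total stopping distance ≈ 90 m

a = μg = 0.58 × 9.8 = 5.684 m/s².
Reaction distance = v·t_r = 25.9000 × 1.2 = 31.080 m.
Braking distance = v²/(2a) = 25.9000² / (2 × 5.684) = 670.810 / 11.368 = 59.009 m.
Total = 31.080 + 59.009 = 90.089 m.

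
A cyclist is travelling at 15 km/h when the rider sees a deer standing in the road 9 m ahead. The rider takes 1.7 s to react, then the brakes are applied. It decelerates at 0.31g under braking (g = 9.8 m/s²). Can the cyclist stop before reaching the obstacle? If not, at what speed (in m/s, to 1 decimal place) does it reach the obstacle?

No — it strikes the obstacle at 2.4 m/s

15 km/h ÷ 3.6 = 4.1667 m/s.
a = 0.31 × 9.8 = 3.038 m/s².
Reaction distance = 4.1667 × 1.7 = 7.083 m.
Braking distance needed to stop: v²/(2a) = 17.361 / 6.076 = 2.857 m, so total needed = 7.083 + 2.857 = 9.940 m > 9 m — it cannot stop.
Distance remaining when braking begins: 9 − 7.083 = 1.917 m.
v² = v₀² − 2a·d = 17.361 − 2 × 3.038 × 1.917 = 5.713 m²/s².
v = √5.713 = 2.390 m/s.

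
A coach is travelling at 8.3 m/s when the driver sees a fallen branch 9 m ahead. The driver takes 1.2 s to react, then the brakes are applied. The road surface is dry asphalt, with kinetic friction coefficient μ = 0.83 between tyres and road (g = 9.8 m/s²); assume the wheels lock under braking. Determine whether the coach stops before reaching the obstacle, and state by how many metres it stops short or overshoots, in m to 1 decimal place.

a = μg = 0.83 × 9.8 = 8.134 m/s².
Reaction distance = 8.3000 × 1.2 = 9.960 m.
Braking distance = v²/(2a) = 68.890 / 16.268 = 4.235 m.
Total stopping distance = 9.960 + 4.235 = 14.195 m, vs 9 m available — it cannot stop in time and overshoots by 14.195 − 9 = 5.195 m.

No — it overshoots by 5.2 m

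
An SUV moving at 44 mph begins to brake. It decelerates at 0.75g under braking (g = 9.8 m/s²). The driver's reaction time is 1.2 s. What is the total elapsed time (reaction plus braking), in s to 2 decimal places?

44 mph × 0.44704 = 19.6698 m/s.
a = 0.75 × 9.8 = 7.350 m/s².
Braking time = v/a = 19.6698 / 7.350 = 2.676 s.
Total = 1.2 + 2.676 = 3.876 s.

Total time ≈ 3.88 s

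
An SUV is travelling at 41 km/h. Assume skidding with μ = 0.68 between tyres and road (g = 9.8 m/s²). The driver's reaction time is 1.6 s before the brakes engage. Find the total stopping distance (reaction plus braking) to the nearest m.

Total stopping distance ≈ 28 m

41 km/h ÷ 3.6 = 11.3889 m/s.
a = μg = 0.68 × 9.8 = 6.664 m/s².
Reaction distance = v·t_r = 11.3889 × 1.6 = 18.222 m.
Braking distance = v²/(2a) = 11.3889² / (2 × 6.664) = 129.707 / 13.328 = 9.732 m.
Total = 18.222 + 9.732 = 27.954 m.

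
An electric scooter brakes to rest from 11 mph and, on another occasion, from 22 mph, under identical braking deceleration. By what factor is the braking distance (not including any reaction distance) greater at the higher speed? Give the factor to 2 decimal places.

Braking distance d = v²/(2a), so with a fixed, d ∝ v².
Factor = (22/11)² = 2.0000² = 4.0000.

Factor ≈ 4.00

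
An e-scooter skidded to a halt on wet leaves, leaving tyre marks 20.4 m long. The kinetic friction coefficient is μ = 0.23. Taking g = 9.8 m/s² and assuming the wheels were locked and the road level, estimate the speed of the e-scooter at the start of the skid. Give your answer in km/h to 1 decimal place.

Initial speed ≈ 34.5 km/h

Deceleration a = μg = 0.23 × 9.8 = 2.254 m/s².
v = √(2a·d) = √(2 × 2.254 × 20.4) = √91.963 = 9.5897 m/s.
= 9.5897 × 3.6 = 34.523 km/h.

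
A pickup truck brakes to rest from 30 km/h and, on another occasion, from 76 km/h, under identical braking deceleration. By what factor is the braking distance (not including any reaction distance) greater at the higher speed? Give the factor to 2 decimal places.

Braking distance d = v²/(2a), so with a fixed, d ∝ v².
Factor = (76/30)² = 2.5333² = 6.4176.

Factor ≈ 6.42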